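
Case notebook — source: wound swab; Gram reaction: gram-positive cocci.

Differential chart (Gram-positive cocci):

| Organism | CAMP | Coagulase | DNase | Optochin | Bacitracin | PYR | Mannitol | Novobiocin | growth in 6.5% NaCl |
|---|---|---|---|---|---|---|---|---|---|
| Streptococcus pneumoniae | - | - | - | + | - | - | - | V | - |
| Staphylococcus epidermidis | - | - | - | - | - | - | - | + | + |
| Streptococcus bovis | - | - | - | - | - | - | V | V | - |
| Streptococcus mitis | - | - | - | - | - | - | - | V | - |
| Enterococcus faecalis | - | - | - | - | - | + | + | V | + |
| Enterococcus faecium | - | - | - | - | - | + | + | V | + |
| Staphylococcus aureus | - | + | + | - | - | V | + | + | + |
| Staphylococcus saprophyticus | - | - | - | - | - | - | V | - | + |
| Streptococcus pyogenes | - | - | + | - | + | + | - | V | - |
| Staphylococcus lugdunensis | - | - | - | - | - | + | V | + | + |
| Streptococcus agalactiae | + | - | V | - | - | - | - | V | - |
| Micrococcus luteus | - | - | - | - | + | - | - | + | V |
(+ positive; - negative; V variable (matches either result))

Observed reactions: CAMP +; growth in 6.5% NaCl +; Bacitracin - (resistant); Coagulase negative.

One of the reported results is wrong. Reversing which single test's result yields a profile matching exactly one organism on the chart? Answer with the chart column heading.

growth in 6.5% NaCl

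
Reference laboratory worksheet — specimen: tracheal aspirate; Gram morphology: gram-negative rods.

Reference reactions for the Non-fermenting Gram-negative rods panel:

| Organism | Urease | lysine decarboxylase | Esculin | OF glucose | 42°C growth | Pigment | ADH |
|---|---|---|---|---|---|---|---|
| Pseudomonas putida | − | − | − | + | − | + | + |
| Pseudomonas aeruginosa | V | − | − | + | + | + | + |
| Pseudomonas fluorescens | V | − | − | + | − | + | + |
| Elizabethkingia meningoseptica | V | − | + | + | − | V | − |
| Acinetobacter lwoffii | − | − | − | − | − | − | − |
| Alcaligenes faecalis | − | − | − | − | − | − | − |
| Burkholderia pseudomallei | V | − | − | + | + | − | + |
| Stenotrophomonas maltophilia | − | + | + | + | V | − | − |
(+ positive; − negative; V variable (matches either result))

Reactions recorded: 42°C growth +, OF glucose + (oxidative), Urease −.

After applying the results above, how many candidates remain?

3

42°C growth +: excludes 5 organisms — 3 left.
OF glucose +: all 3 remaining candidates are consistent.
Urease −: all 3 remaining candidates are consistent.
Still consistent: Burkholderia pseudomallei, Pseudomonas aeruginosa, Stenotrophomonas maltophilia.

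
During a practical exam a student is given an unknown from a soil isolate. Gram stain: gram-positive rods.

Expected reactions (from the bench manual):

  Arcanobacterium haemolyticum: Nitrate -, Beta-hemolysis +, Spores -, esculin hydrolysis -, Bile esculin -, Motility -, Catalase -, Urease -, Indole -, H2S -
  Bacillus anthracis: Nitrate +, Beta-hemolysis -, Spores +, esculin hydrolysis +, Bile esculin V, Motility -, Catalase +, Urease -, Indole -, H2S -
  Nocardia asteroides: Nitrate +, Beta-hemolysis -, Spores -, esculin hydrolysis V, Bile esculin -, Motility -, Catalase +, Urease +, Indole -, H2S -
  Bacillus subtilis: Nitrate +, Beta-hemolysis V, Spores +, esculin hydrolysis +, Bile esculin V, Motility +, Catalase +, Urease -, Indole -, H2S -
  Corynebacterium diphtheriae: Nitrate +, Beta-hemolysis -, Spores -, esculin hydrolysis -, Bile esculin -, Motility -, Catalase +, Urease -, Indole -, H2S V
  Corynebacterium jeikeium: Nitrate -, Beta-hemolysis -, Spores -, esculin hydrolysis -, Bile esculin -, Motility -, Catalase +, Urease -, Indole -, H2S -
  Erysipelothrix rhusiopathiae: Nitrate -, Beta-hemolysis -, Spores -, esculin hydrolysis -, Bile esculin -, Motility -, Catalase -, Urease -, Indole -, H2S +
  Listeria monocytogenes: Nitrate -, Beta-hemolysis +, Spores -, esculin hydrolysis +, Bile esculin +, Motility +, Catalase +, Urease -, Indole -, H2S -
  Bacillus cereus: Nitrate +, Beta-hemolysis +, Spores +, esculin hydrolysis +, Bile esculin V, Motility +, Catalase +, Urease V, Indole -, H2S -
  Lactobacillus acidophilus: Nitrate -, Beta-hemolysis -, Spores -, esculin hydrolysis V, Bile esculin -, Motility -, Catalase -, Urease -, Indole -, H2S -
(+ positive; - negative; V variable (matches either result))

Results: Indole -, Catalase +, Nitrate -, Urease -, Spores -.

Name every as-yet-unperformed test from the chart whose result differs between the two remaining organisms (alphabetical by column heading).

Beta-hemolysis, Bile esculin, esculin hydrolysis, Motility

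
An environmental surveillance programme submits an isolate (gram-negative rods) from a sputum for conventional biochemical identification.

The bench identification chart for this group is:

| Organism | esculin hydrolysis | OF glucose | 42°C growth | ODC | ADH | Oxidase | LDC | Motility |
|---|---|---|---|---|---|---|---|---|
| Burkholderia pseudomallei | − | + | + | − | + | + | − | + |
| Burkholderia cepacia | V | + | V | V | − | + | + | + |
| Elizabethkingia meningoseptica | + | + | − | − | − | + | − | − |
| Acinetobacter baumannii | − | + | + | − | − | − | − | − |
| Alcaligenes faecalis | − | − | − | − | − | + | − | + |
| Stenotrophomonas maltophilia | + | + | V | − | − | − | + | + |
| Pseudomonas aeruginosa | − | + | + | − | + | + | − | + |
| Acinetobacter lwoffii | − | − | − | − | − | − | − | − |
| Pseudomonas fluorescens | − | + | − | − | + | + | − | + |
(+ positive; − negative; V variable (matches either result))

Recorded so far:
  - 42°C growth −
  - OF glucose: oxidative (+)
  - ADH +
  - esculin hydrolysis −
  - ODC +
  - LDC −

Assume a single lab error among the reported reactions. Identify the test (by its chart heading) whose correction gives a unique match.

ODC

As reported, no row in the chart matches all 6 reactions.
Reversing ODC (to −) → unique match: Pseudomonas fluorescens.
Reversing 42°C growth → still no organism matches.
Reversing esculin hydrolysis → still no organism matches.
Reversing ADH → still no organism matches.
Reversing OF glucose → still no organism matches.
Reversing LDC → still no organism matches.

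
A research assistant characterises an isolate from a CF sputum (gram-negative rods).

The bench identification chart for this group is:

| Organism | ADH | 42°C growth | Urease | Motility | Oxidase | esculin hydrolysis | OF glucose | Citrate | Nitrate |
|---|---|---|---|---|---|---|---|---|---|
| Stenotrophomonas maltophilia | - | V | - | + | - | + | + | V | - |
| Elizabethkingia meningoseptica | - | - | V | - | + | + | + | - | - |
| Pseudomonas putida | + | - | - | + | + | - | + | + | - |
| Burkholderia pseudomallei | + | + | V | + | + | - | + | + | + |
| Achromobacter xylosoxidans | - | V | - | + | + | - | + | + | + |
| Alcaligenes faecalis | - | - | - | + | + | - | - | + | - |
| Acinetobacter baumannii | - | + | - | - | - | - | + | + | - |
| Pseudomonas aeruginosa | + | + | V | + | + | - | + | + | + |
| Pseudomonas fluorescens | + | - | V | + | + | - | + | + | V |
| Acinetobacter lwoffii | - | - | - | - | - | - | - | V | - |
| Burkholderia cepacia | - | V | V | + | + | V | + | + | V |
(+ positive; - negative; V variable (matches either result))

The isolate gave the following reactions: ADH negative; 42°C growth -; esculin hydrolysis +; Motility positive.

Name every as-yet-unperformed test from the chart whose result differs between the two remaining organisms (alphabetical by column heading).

esculin hydrolysis +: excludes 8 organisms — 3 left.
42°C growth -: all 3 remaining candidates are consistent.
ADH -: all 3 remaining candidates are consistent.
Motility +: excludes Elizabethkingia meningoseptica — 2 left.
Two candidates remain: Burkholderia cepacia and Stenotrophomonas maltophilia.
  Urease: V vs - — variable for at least one, does not separate.
  Oxidase: Burkholderia cepacia +, Stenotrophomonas maltophilia - — discriminates.
  OF glucose: + vs + — same for both, does not separate.
  Citrate: + vs V — variable for at least one, does not separate.
  Nitrate: V vs - — variable for at least one, does not separate.

Oxidase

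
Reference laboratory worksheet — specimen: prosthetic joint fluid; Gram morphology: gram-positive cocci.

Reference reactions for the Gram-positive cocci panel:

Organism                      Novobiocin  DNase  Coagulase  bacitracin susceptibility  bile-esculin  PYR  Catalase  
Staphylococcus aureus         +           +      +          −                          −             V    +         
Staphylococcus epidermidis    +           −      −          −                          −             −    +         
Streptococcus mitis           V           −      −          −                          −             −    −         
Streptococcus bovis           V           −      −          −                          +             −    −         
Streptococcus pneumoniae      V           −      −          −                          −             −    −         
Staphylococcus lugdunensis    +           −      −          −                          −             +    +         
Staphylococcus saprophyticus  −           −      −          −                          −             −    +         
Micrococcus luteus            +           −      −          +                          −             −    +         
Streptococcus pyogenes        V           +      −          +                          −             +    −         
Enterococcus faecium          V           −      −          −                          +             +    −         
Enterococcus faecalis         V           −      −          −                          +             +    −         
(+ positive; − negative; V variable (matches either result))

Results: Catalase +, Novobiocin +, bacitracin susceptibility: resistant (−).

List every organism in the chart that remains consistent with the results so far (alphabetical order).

Staphylococcus aureus, Staphylococcus epidermidis, Staphylococcus lugdunensis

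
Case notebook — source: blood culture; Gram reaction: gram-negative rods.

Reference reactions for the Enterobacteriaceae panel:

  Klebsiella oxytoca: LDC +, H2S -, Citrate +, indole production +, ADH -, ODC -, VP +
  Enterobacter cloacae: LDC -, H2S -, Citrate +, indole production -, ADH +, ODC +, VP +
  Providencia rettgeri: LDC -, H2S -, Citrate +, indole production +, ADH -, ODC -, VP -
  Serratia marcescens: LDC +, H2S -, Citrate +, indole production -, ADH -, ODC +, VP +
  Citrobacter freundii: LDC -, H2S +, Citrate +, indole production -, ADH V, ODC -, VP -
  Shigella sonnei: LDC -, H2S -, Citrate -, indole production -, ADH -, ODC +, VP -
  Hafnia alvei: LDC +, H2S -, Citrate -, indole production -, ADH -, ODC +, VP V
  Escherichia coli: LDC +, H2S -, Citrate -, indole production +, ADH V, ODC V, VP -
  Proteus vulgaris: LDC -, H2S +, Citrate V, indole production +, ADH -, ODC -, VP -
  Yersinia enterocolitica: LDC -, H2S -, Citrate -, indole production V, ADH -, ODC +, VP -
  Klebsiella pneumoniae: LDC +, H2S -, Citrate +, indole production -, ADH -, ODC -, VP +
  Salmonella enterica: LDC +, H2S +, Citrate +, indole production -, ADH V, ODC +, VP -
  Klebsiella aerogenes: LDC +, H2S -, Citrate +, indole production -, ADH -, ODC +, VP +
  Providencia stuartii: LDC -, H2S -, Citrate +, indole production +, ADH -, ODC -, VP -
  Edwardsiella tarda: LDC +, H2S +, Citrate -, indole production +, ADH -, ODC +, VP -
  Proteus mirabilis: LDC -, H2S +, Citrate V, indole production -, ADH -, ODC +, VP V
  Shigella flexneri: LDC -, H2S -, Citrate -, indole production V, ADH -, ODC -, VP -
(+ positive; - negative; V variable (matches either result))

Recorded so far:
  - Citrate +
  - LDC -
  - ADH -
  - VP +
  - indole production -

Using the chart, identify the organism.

LDC -: excludes 8 organisms — 9 left.
VP +: excludes 7 organisms — 2 left.
ADH -: excludes Enterobacter cloacae — 1 left.
Citrate +: the one remaining candidate is consistent.
indole production -: the one remaining candidate is consistent.

Proteus mirabilis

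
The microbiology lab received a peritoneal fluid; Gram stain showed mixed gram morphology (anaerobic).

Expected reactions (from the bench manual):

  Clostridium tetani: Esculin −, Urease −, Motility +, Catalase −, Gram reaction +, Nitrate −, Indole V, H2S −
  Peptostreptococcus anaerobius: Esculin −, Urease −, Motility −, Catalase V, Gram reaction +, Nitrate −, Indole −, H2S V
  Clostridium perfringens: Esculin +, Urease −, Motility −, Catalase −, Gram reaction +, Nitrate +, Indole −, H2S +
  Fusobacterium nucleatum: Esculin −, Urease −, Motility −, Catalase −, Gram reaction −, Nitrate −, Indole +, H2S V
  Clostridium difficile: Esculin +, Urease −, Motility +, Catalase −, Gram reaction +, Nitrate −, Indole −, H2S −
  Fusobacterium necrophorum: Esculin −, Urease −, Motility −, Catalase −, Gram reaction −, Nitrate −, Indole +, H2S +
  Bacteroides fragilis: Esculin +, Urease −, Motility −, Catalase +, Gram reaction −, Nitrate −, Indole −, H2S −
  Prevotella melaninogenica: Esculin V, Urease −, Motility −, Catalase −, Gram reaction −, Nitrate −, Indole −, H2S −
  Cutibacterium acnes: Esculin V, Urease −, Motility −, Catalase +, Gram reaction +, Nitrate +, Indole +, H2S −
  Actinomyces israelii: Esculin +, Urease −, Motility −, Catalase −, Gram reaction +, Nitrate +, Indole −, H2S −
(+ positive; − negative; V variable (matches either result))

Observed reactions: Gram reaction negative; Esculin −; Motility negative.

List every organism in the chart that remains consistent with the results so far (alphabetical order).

Fusobacterium necrophorum, Fusobacterium nucleatum, Prevotella melaninogenica

Motility −: excludes Clostridium tetani, Clostridium difficile — 8 left.
Gram reaction −: excludes Peptostreptococcus anaerobius, Clostridium perfringens, Cutibacterium acnes, Actinomyces israelii — 4 left.
Esculin −: excludes Bacteroides fragilis — 3 left.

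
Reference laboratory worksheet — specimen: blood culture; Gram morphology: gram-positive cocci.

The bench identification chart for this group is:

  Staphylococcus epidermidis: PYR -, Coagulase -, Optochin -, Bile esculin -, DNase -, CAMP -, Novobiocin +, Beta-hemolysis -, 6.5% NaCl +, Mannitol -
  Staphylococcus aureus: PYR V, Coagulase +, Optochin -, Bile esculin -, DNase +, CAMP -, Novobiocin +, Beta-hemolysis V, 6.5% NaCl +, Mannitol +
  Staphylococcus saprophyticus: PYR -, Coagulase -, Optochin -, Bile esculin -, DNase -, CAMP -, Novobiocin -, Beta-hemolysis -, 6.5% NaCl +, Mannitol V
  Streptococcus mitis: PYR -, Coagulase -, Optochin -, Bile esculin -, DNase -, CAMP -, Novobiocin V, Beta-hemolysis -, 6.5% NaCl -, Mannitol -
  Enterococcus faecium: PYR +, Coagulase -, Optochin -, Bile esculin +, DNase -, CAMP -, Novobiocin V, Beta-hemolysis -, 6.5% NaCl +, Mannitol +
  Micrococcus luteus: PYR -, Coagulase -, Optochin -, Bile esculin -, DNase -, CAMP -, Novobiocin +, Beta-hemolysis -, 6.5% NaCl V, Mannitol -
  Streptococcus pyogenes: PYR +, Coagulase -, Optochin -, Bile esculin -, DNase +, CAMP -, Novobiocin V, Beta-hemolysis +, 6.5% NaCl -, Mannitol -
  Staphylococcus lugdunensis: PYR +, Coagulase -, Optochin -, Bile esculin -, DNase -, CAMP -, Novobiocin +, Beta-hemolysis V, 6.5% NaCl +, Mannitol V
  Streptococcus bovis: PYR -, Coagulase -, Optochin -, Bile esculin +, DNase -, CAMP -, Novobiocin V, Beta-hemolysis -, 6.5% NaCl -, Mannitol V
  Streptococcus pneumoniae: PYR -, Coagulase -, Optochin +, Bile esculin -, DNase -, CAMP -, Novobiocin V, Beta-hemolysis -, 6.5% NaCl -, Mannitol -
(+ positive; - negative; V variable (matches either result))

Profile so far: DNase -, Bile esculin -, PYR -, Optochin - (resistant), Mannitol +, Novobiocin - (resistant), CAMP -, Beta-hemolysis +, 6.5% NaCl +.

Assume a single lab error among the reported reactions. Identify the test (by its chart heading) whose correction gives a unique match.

Beta-hemolysis

As reported, no row in the chart matches all 9 reactions.
Reversing PYR → still no organism matches.
Reversing CAMP → still no organism matches.
Reversing Novobiocin → still no organism matches.
Reversing Bile esculin → still no organism matches.
Reversing 6.5% NaCl → still no organism matches.
Reversing Mannitol → still no organism matches.
Reversing Beta-hemolysis (to -) → unique match: Staphylococcus saprophyticus.
Reversing Optochin → still no organism matches.
Reversing DNase → still no organism matches.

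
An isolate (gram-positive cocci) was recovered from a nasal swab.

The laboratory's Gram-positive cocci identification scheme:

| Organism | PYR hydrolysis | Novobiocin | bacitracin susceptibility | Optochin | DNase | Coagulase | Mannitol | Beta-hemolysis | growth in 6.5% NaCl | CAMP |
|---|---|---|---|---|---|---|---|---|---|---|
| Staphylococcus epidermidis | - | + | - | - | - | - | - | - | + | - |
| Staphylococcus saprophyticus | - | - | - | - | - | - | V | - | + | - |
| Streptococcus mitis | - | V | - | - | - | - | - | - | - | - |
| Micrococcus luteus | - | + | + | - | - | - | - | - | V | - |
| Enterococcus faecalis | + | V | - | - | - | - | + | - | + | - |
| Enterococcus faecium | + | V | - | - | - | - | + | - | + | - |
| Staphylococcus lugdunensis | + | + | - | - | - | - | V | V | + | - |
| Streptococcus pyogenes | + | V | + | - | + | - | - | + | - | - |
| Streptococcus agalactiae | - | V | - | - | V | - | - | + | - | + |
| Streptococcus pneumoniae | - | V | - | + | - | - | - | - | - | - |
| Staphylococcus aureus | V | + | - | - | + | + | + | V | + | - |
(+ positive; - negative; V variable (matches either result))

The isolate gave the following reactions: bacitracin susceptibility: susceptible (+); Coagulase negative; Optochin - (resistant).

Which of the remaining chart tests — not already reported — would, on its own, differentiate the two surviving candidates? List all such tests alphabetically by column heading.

Coagulase -: excludes Staphylococcus aureus — 10 left.
bacitracin susceptibility +: excludes 8 organisms — 2 left.
Optochin -: all 2 remaining candidates are consistent.
Two candidates remain: Micrococcus luteus and Streptococcus pyogenes.
  PYR hydrolysis: Micrococcus luteus -, Streptococcus pyogenes + — discriminates.
  Novobiocin: + vs V — variable for at least one, does not separate.
  DNase: Micrococcus luteus -, Streptococcus pyogenes + — discriminates.
  Mannitol: - vs - — same for both, does not separate.
  Beta-hemolysis: Micrococcus luteus -, Streptococcus pyogenes + — discriminates.
  growth in 6.5% NaCl: V vs - — variable for at least one, does not separate.
  CAMP: - vs - — same for both, does not separate.

Beta-hemolysis, DNase, PYR hydrolysis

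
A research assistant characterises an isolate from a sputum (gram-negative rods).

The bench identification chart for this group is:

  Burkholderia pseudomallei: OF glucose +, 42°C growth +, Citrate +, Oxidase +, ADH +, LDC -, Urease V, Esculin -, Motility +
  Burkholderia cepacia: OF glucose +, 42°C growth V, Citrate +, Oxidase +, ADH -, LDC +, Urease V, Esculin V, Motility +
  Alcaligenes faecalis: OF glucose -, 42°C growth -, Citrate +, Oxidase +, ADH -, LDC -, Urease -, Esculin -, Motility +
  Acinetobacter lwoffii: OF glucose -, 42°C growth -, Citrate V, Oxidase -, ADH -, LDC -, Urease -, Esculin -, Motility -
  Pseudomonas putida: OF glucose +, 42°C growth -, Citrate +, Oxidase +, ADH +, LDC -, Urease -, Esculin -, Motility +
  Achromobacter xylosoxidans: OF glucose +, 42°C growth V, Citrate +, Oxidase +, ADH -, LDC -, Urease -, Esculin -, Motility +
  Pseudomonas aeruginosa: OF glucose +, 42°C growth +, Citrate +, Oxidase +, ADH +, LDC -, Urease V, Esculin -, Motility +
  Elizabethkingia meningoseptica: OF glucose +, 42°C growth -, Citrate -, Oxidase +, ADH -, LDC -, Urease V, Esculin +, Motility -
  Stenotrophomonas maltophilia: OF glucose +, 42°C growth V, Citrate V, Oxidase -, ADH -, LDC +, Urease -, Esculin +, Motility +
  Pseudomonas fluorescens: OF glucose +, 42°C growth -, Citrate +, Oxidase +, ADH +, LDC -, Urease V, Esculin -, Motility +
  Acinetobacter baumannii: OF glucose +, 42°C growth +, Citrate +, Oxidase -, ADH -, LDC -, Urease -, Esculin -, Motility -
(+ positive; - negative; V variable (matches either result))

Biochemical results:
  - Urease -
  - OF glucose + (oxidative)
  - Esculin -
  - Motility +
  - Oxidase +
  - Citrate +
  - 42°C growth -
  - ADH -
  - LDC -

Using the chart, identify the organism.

Achromobacter xylosoxidans

Oxidase +: excludes Acinetobacter lwoffii, Stenotrophomonas maltophilia, Acinetobacter baumannii — 8 left.
LDC -: excludes Burkholderia cepacia — 7 left.
OF glucose +: excludes Alcaligenes faecalis — 6 left.
Urease -: all 6 remaining candidates are consistent.
Citrate +: excludes Elizabethkingia meningoseptica — 5 left.
Motility +: all 5 remaining candidates are consistent.
Esculin -: all 5 remaining candidates are consistent.
ADH -: excludes Burkholderia pseudomallei, Pseudomonas putida, Pseudomonas aeruginosa, Pseudomonas fluorescens — 1 left.
42°C growth -: the one remaining candidate is consistent.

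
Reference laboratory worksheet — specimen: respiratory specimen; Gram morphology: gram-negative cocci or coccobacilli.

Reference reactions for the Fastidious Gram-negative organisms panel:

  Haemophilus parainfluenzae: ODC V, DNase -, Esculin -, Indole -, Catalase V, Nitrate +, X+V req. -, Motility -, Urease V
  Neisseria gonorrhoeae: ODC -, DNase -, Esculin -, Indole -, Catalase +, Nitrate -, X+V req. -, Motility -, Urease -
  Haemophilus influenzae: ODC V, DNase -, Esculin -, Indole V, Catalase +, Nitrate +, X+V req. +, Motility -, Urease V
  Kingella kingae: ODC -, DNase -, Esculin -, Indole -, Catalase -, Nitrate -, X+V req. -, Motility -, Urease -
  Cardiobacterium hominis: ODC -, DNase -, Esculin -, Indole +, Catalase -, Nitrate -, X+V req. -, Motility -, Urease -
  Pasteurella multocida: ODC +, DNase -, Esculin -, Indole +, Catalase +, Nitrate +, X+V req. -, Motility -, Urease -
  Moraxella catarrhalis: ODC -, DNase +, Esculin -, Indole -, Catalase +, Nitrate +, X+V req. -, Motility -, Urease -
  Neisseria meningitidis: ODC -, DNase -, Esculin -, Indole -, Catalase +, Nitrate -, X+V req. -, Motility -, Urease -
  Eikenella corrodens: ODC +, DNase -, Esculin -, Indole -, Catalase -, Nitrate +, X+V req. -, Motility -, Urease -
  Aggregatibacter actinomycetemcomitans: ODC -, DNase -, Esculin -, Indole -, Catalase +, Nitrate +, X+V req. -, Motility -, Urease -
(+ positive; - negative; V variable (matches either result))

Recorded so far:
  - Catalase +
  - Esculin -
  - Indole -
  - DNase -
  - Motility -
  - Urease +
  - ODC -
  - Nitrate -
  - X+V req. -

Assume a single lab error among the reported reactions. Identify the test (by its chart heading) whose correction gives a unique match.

As reported, no row in the chart matches all 9 reactions.
Reversing Motility → still no organism matches.
Reversing X+V req. → still no organism matches.
Reversing Indole → still no organism matches.
Reversing Nitrate (to +) → unique match: Haemophilus parainfluenzae.
Reversing Urease → 2 organisms match (not unique).
Reversing DNase → still no organism matches.
Reversing Esculin → still no organism matches.
Reversing Catalase → still no organism matches.
Reversing ODC → still no organism matches.

Nitrate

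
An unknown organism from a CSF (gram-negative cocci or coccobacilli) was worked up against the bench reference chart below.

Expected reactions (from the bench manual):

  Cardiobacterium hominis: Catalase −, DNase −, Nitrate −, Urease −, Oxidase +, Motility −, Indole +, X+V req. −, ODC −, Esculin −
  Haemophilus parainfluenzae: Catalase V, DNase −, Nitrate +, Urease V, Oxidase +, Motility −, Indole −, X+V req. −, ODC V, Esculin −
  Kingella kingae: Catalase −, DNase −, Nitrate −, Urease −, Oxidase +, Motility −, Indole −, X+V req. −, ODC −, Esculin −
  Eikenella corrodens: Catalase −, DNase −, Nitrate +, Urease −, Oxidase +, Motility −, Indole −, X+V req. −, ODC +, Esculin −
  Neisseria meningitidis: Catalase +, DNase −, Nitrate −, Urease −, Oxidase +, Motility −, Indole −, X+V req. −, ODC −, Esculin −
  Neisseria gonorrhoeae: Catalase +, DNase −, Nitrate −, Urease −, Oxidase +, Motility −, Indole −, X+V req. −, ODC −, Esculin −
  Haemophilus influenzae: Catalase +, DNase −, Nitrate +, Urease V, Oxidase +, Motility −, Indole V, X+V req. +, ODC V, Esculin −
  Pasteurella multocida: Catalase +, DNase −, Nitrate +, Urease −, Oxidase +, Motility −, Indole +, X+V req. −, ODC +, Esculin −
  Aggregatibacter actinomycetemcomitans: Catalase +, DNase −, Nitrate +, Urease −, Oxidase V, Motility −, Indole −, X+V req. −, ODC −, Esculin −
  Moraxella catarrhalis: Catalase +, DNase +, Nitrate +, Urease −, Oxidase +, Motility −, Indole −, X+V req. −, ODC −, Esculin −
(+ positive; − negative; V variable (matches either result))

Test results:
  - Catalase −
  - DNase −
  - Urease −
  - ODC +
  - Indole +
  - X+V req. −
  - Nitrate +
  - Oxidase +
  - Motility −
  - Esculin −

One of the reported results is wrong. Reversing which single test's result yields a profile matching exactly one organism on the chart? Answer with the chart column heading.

Catalase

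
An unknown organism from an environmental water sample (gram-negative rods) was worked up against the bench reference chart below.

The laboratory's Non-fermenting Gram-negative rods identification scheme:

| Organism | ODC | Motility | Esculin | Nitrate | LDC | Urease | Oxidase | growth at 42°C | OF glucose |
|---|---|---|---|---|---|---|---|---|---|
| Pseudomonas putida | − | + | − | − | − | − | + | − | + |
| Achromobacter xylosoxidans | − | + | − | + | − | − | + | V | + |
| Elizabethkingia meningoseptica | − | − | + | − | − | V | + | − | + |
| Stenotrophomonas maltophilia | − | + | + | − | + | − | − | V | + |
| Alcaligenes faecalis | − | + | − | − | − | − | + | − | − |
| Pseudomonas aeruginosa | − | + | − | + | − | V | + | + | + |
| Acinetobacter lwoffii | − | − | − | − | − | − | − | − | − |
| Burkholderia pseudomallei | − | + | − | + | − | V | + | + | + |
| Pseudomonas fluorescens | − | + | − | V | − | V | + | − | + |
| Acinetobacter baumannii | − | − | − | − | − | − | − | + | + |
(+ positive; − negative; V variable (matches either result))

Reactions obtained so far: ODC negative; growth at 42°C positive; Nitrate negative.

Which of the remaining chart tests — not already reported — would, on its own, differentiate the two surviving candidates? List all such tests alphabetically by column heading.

ODC −: all 10 remaining candidates are consistent.
growth at 42°C +: excludes 5 organisms — 5 left.
Nitrate −: excludes Achromobacter xylosoxidans, Pseudomonas aeruginosa, Burkholderia pseudomallei — 2 left.
Two candidates remain: Acinetobacter baumannii and Stenotrophomonas maltophilia.
  Motility: Acinetobacter baumannii −, Stenotrophomonas maltophilia + — discriminates.
  Esculin: Acinetobacter baumannii −, Stenotrophomonas maltophilia + — discriminates.
  LDC: Acinetobacter baumannii −, Stenotrophomonas maltophilia + — discriminates.
  Urease: − vs − — same for both, does not separate.
  Oxidase: − vs − — same for both, does not separate.
  OF glucose: + vs + — same for both, does not separate.

Esculin, LDC, Motility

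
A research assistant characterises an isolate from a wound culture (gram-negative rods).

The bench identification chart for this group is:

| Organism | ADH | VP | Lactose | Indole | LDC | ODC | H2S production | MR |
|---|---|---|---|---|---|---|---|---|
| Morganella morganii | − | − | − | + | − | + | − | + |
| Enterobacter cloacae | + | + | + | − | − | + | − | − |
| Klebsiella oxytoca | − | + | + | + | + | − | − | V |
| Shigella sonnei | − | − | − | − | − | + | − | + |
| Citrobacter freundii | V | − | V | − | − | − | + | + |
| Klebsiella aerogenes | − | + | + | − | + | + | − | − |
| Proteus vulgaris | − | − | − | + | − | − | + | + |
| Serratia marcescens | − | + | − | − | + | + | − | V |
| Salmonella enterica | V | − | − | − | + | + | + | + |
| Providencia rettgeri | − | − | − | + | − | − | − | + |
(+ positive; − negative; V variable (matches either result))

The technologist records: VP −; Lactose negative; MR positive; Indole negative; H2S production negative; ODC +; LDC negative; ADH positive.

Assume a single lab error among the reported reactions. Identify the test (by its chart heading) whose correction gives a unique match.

As reported, no row in the chart matches all 8 reactions.
Reversing Indole → still no organism matches.
Reversing MR → still no organism matches.
Reversing ODC → still no organism matches.
Reversing VP → still no organism matches.
Reversing H2S production → still no organism matches.
Reversing ADH (to −) → unique match: Shigella sonnei.
Reversing LDC → still no organism matches.
Reversing Lactose → still no organism matches.

ADH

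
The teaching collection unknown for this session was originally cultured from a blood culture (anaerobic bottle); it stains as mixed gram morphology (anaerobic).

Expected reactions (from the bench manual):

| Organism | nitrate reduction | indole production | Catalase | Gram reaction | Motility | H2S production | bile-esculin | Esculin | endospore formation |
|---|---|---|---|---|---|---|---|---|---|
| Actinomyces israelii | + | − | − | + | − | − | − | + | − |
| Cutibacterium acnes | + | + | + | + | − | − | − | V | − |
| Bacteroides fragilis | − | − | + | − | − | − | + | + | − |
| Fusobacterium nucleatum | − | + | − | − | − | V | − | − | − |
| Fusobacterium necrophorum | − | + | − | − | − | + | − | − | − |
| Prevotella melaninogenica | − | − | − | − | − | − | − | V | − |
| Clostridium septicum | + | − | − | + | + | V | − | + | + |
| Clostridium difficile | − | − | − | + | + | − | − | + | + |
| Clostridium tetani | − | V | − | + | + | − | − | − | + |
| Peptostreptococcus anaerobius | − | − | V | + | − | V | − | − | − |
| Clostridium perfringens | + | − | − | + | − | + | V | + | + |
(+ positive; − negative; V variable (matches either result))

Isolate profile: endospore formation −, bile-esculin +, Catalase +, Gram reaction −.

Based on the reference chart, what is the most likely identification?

Gram reaction −: excludes 7 organisms — 4 left.
Catalase +: excludes Fusobacterium nucleatum, Fusobacterium necrophorum, Prevotella melaninogenica — 1 left.
bile-esculin +: the one remaining candidate is consistent.
endospore formation −: the one remaining candidate is consistent.

Bacteroides fragilis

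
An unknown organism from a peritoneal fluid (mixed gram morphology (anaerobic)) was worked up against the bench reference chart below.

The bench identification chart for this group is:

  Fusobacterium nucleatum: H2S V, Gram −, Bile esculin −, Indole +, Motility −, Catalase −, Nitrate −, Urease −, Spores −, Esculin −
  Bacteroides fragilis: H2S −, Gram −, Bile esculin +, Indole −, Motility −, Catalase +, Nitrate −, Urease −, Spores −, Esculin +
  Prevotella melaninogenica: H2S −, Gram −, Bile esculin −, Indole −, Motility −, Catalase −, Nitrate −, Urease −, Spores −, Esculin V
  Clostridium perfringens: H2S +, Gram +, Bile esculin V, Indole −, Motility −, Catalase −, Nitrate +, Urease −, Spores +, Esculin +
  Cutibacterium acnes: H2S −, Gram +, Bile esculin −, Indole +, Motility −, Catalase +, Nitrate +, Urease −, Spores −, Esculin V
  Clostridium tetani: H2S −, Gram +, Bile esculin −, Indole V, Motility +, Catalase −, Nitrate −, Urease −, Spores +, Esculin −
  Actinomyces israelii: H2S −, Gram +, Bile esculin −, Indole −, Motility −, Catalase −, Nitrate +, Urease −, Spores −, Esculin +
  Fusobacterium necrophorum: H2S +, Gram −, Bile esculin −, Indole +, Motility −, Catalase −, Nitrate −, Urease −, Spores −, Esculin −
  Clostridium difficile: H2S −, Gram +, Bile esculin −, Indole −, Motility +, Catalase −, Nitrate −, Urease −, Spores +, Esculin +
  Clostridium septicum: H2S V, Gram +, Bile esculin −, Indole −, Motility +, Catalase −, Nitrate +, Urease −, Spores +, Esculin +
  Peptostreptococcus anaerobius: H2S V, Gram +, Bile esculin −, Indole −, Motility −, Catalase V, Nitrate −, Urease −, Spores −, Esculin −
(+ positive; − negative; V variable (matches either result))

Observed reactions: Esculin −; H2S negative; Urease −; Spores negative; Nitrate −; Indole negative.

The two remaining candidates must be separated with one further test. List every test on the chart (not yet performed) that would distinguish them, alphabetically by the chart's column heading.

Gram

Nitrate −: excludes Clostridium perfringens, Cutibacterium acnes, Actinomyces israelii, Clostridium septicum — 7 left.
Spores −: excludes Clostridium tetani, Clostridium difficile — 5 left.
Esculin −: excludes Bacteroides fragilis — 4 left.
H2S −: excludes Fusobacterium necrophorum — 3 left.
Urease −: all 3 remaining candidates are consistent.
Indole −: excludes Fusobacterium nucleatum — 2 left.
Two candidates remain: Peptostreptococcus anaerobius and Prevotella melaninogenica.
  Gram: Peptostreptococcus anaerobius +, Prevotella melaninogenica − — discriminates.
  Bile esculin: − vs − — same for both, does not separate.
  Motility: − vs − — same for both, does not separate.
  Catalase: V vs − — variable for at least one, does not separate.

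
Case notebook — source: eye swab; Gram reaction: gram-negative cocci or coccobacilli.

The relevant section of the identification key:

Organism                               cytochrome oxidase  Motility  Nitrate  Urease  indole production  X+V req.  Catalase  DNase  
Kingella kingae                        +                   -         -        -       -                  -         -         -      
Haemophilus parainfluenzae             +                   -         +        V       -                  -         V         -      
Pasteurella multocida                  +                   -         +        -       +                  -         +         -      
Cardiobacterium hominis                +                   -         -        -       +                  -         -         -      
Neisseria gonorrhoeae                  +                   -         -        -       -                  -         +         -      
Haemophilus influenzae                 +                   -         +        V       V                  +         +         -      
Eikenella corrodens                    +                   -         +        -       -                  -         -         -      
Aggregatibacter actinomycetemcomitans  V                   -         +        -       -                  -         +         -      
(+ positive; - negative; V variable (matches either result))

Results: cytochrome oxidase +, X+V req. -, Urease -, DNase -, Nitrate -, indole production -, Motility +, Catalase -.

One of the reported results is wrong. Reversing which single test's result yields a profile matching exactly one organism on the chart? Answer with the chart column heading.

As reported, no row in the chart matches all 8 reactions.
Reversing cytochrome oxidase → still no organism matches.
Reversing DNase → still no organism matches.
Reversing indole production → still no organism matches.
Reversing X+V req. → still no organism matches.
Reversing Catalase → still no organism matches.
Reversing Motility (to -) → unique match: Kingella kingae.
Reversing Urease → still no organism matches.
Reversing Nitrate → still no organism matches.

Motility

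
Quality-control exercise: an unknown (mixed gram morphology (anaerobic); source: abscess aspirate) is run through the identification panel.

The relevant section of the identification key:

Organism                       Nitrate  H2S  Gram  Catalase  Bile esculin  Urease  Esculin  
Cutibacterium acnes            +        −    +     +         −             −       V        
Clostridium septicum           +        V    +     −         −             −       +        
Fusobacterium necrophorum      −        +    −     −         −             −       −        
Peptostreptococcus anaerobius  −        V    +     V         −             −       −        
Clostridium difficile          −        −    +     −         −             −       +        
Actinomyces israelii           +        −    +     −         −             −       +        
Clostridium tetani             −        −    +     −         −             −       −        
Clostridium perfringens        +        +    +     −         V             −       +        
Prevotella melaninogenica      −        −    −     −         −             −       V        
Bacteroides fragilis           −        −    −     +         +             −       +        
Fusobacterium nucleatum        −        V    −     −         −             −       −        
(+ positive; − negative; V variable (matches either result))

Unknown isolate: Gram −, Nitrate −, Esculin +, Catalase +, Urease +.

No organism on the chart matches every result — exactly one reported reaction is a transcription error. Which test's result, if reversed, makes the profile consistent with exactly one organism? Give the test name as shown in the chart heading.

As reported, no row in the chart matches all 5 reactions.
Reversing Nitrate → still no organism matches.
Reversing Gram → still no organism matches.
Reversing Esculin → still no organism matches.
Reversing Urease (to −) → unique match: Bacteroides fragilis.
Reversing Catalase → still no organism matches.

Urease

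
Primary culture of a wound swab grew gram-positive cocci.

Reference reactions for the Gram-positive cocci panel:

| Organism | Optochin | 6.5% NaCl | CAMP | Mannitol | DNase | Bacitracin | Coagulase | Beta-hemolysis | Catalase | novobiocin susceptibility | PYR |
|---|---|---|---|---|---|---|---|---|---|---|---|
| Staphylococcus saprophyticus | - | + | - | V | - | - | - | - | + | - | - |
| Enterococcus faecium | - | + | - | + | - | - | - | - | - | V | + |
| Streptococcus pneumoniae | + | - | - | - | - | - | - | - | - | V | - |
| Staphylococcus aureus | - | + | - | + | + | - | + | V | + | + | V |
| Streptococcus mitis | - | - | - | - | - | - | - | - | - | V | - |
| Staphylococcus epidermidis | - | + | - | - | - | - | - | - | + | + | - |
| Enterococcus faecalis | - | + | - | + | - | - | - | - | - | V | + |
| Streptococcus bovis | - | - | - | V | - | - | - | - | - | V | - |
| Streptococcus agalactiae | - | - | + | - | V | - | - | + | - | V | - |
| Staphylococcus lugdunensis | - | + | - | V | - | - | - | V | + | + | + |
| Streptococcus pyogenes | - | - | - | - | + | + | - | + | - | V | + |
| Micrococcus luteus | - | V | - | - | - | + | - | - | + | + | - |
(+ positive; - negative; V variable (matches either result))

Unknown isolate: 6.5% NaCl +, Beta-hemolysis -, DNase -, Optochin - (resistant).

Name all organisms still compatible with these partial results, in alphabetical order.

Enterococcus faecalis, Enterococcus faecium, Micrococcus luteus, Staphylococcus epidermidis, Staphylococcus lugdunensis, Staphylococcus saprophyticus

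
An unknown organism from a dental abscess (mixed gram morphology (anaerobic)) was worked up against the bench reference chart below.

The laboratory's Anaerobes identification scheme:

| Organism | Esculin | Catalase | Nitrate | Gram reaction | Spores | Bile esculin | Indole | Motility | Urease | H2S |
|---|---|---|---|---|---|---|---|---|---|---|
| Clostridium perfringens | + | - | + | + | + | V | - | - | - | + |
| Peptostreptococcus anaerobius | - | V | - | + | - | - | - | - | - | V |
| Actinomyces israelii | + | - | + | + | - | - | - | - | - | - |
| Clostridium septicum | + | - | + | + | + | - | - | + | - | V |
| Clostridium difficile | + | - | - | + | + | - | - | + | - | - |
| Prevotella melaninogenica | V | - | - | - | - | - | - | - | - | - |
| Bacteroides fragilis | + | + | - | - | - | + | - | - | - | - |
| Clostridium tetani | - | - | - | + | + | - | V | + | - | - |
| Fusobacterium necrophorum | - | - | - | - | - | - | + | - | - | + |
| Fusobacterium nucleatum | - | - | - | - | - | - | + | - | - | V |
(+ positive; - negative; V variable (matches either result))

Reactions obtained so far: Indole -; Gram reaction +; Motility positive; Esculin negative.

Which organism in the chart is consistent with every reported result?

Clostridium tetani

Indole -: excludes Fusobacterium necrophorum, Fusobacterium nucleatum — 8 left.
Motility +: excludes 5 organisms — 3 left.
Esculin -: excludes Clostridium septicum, Clostridium difficile — 1 left.
Gram reaction +: the one remaining candidate is consistent.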